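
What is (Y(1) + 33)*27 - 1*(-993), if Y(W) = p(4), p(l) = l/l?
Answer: 1911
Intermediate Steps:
p(l) = 1
Y(W) = 1
(Y(1) + 33)*27 - 1*(-993) = (1 + 33)*27 - 1*(-993) = 34*27 + 993 = 918 + 993 = 1911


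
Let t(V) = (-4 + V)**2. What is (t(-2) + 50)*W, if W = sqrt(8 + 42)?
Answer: 430*sqrt(2) ≈ 608.11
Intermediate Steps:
W = 5*sqrt(2) (W = sqrt(50) = 5*sqrt(2) ≈ 7.0711)
(t(-2) + 50)*W = ((-4 - 2)**2 + 50)*(5*sqrt(2)) = ((-6)**2 + 50)*(5*sqrt(2)) = (36 + 50)*(5*sqrt(2)) = 86*(5*sqrt(2)) = 430*sqrt(2)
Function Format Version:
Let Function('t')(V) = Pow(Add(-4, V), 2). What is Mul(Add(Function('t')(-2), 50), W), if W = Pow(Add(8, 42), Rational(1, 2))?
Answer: Mul(430, Pow(2, Rational(1, 2))) ≈ 608.11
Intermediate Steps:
W = Mul(5, Pow(2, Rational(1, 2))) (W = Pow(50, Rational(1, 2)) = Mul(5, Pow(2, Rational(1, 2))) ≈ 7.0711)
Mul(Add(Function('t')(-2), 50), W) = Mul(Add(Pow(Add(-4, -2), 2), 50), Mul(5, Pow(2, Rational(1, 2)))) = Mul(Add(Pow(-6, 2), 50), Mul(5, Pow(2, Rational(1, 2)))) = Mul(Add(36, 50), Mul(5, Pow(2, Rational(1, 2)))) = Mul(86, Mul(5, Pow(2, Rational(1, 2)))) = Mul(430, Pow(2, Rational(1, 2)))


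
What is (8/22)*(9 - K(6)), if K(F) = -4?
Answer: 52/11 ≈ 4.7273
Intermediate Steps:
(8/22)*(9 - K(6)) = (8/22)*(9 - 1*(-4)) = (8*(1/22))*(9 + 4) = (4/11)*13 = 52/11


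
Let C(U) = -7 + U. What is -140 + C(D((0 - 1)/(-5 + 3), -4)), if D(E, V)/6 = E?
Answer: -144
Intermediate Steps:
D(E, V) = 6*E
-140 + C(D((0 - 1)/(-5 + 3), -4)) = -140 + (-7 + 6*((0 - 1)/(-5 + 3))) = -140 + (-7 + 6*(-1/(-2))) = -140 + (-7 + 6*(-1*(-1/2))) = -140 + (-7 + 6*(1/2)) = -140 + (-7 + 3) = -140 - 4 = -144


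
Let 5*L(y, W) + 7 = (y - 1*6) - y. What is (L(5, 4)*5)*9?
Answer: -117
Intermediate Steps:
L(y, W) = -13/5 (L(y, W) = -7/5 + ((y - 1*6) - y)/5 = -7/5 + ((y - 6) - y)/5 = -7/5 + ((-6 + y) - y)/5 = -7/5 + (⅕)*(-6) = -7/5 - 6/5 = -13/5)
(L(5, 4)*5)*9 = -13/5*5*9 = -13*9 = -117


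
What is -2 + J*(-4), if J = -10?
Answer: 38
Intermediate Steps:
-2 + J*(-4) = -2 - 10*(-4) = -2 + 40 = 38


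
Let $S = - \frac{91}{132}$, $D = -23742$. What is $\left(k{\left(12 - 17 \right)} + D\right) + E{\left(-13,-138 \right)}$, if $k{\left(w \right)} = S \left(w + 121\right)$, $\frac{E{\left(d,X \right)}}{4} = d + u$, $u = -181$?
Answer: $- \frac{811733}{33} \approx -24598.0$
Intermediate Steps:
$E{\left(d,X \right)} = -724 + 4 d$ ($E{\left(d,X \right)} = 4 \left(d - 181\right) = 4 \left(-181 + d\right) = -724 + 4 d$)
$S = - \frac{91}{132}$ ($S = \left(-91\right) \frac{1}{132} = - \frac{91}{132} \approx -0.68939$)
$k{\left(w \right)} = - \frac{1001}{12} - \frac{91 w}{132}$ ($k{\left(w \right)} = - \frac{91 \left(w + 121\right)}{132} = - \frac{91 \left(121 + w\right)}{132} = - \frac{1001}{12} - \frac{91 w}{132}$)
$\left(k{\left(12 - 17 \right)} + D\right) + E{\left(-13,-138 \right)} = \left(\left(- \frac{1001}{12} - \frac{91 \left(12 - 17\right)}{132}\right) - 23742\right) + \left(-724 + 4 \left(-13\right)\right) = \left(\left(- \frac{1001}{12} - - \frac{455}{132}\right) - 23742\right) - 776 = \left(\left(- \frac{1001}{12} + \frac{455}{132}\right) - 23742\right) - 776 = \left(- \frac{2639}{33} - 23742\right) - 776 = - \frac{786125}{33} - 776 = - \frac{811733}{33}$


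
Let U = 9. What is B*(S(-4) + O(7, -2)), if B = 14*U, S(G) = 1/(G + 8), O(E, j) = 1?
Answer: 315/2 ≈ 157.50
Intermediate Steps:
S(G) = 1/(8 + G)
B = 126 (B = 14*9 = 126)
B*(S(-4) + O(7, -2)) = 126*(1/(8 - 4) + 1) = 126*(1/4 + 1) = 126*(5/4) = 315/2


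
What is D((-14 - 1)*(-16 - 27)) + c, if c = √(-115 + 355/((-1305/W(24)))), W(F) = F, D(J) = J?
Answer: 645 + I*√919851/87 ≈ 645.0 + 11.024*I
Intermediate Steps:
c = I*√919851/87 (c = √(-115 + 355/((-1305/24))) = √(-115 + 355/((-1305*1/24))) = √(-115 + 355/(-435/8)) = √(-115 + 355*(-8/435)) = √(-115 - 568/87) = √(-10573/87) = I*√919851/87 ≈ 11.024*I)
D((-14 - 1)*(-16 - 27)) + c = (-14 - 1)*(-16 - 27) + I*√919851/87 = -15*(-43) + I*√919851/87 = 645 + I*√919851/87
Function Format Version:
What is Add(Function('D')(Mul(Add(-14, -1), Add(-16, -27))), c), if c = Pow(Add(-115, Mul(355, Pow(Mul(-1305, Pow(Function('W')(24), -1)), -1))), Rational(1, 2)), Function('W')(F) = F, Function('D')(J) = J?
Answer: Add(645, Mul(Rational(1, 87), I, Pow(919851, Rational(1, 2)))) ≈ Add(645.00, Mul(11.024, I))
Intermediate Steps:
c = Mul(Rational(1, 87), I, Pow(919851, Rational(1, 2))) (c = Pow(Add(-115, Mul(355, Pow(Mul(-1305, Pow(24, -1)), -1))), Rational(1, 2)) = Pow(Add(-115, Mul(355, Pow(Mul(-1305, Rational(1, 24)), -1))), Rational(1, 2)) = Pow(Add(-115, Mul(355, Pow(Rational(-435, 8), -1))), Rational(1, 2)) = Pow(Add(-115, Mul(355, Rational(-8, 435))), Rational(1, 2)) = Pow(Add(-115, Rational(-568, 87)), Rational(1, 2)) = Pow(Rational(-10573, 87), Rational(1, 2)) = Mul(Rational(1, 87), I, Pow(919851, Rational(1, 2))) ≈ Mul(11.024, I))
Add(Function('D')(Mul(Add(-14, -1), Add(-16, -27))), c) = Add(Mul(Add(-14, -1), Add(-16, -27)), Mul(Rational(1, 87), I, Pow(919851, Rational(1, 2)))) = Add(Mul(-15, -43), Mul(Rational(1, 87), I, Pow(919851, Rational(1, 2)))) = Add(645, Mul(Rational(1, 87), I, Pow(919851, Rational(1, 2))))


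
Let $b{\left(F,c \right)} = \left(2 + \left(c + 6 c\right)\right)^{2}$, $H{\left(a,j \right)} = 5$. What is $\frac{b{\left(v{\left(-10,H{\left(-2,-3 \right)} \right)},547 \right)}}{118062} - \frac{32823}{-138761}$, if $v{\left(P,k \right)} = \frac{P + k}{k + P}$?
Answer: $\frac{32387451269}{260038114} \approx 124.55$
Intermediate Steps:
$v{\left(P,k \right)} = 1$ ($v{\left(P,k \right)} = \frac{P + k}{P + k} = 1$)
$b{\left(F,c \right)} = \left(2 + 7 c\right)^{2}$
$\frac{b{\left(v{\left(-10,H{\left(-2,-3 \right)} \right)},547 \right)}}{118062} - \frac{32823}{-138761} = \frac{\left(2 + 7 \cdot 547\right)^{2}}{118062} - \frac{32823}{-138761} = \left(2 + 3829\right)^{2} \cdot \frac{1}{118062} - - \frac{4689}{19823} = 3831^{2} \cdot \frac{1}{118062} + \frac{4689}{19823} = 14676561 \cdot \frac{1}{118062} + \frac{4689}{19823} = \frac{1630729}{13118} + \frac{4689}{19823} = \frac{32387451269}{260038114}$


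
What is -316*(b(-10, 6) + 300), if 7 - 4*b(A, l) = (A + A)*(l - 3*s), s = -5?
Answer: -128533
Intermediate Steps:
b(A, l) = 7/4 - A*(15 + l)/2 (b(A, l) = 7/4 - (A + A)*(l - 3*(-5))/4 = 7/4 - 2*A*(l + 15)/4 = 7/4 - 2*A*(15 + l)/4 = 7/4 - A*(15 + l)/2)
-316*(b(-10, 6) + 300) = -316*((7/4 - 15/2*(-10) - ½*(-10)*6) + 300) = -316*((7/4 + 75 + 30) + 300) = -316*(427/4 + 300) = -316*1627/4 = -128533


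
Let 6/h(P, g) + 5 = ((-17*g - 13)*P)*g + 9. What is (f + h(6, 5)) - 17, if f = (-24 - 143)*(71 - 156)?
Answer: 20813301/1468 ≈ 14178.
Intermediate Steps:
f = 14195 (f = -167*(-85) = 14195)
h(P, g) = 6/(4 + P*g*(-13 - 17*g)) (h(P, g) = 6/(-5 + (((-17*g - 13)*P)*g + 9)) = 6/(-5 + (((-13 - 17*g)*P)*g + 9)) = 6/(-5 + ((P*(-13 - 17*g))*g + 9)) = 6/(-5 + (P*g*(-13 - 17*g) + 9)) = 6/(-5 + (9 + P*g*(-13 - 17*g))) = 6/(4 + P*g*(-13 - 17*g)))
(f + h(6, 5)) - 17 = (14195 - 6/(-4 + 13*6*5 + 17*6*5²)) - 17 = (14195 - 6/(-4 + 390 + 17*6*25)) - 17 = (14195 - 6/(-4 + 390 + 2550)) - 17 = (14195 - 6/2936) - 17 = (14195 - 6*1/2936) - 17 = (14195 - 3/1468) - 17 = 20838257/1468 - 17 = 20813301/1468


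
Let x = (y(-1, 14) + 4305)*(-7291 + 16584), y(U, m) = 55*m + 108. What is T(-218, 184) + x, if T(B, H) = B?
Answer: 48165401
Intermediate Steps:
y(U, m) = 108 + 55*m
x = 48165619 (x = ((108 + 55*14) + 4305)*(-7291 + 16584) = ((108 + 770) + 4305)*9293 = (878 + 4305)*9293 = 5183*9293 = 48165619)
T(-218, 184) + x = -218 + 48165619 = 48165401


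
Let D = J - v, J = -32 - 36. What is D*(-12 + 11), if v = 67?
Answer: 135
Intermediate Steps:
J = -68
D = -135 (D = -68 - 1*67 = -68 - 67 = -135)
D*(-12 + 11) = -135*(-12 + 11) = -135*(-1) = 135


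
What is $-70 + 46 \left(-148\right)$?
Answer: $-6878$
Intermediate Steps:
$-70 + 46 \left(-148\right) = -70 - 6808 = -6878$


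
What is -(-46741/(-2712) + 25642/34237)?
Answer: -1669812721/92850744 ≈ -17.984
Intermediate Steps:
-(-46741/(-2712) + 25642/34237) = -(-46741*(-1/2712) + 25642*(1/34237)) = -(46741/2712 + 25642/34237) = -1*1669812721/92850744 = -1669812721/92850744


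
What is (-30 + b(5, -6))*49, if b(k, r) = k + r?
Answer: -1519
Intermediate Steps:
(-30 + b(5, -6))*49 = (-30 + (5 - 6))*49 = (-30 - 1)*49 = -31*49 = -1519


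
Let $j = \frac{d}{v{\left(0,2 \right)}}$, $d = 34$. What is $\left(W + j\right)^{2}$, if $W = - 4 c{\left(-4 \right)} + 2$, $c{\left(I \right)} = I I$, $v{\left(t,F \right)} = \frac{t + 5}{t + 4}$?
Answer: $\frac{30276}{25} \approx 1211.0$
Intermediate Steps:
$v{\left(t,F \right)} = \frac{5 + t}{4 + t}$
$c{\left(I \right)} = I^{2}$
$W = -62$ ($W = - 4 \left(-4\right)^{2} + 2 = \left(-4\right) 16 + 2 = -64 + 2 = -62$)
$j = \frac{136}{5}$ ($j = \frac{34}{\frac{1}{4 + 0} \left(5 + 0\right)} = \frac{34}{\frac{1}{4} \cdot 5} = \frac{34}{\frac{5}{4}} = 34 \cdot \frac{4}{5} = \frac{136}{5} \approx 27.2$)
$\left(W + j\right)^{2} = \left(-62 + \frac{136}{5}\right)^{2} = \left(- \frac{174}{5}\right)^{2} = \frac{30276}{25}$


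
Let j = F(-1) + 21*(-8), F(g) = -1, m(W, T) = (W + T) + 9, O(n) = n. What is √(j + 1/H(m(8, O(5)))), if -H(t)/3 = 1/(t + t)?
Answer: I*√1653/3 ≈ 13.552*I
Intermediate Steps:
m(W, T) = 9 + T + W (m(W, T) = (T + W) + 9 = 9 + T + W)
H(t) = -3/(2*t) (H(t) = -3/(t + t) = -3*1/(2*t) = -3/(2*t))
j = -169 (j = -1 + 21*(-8) = -1 - 168 = -169)
√(j + 1/H(m(8, O(5)))) = √(-169 + 1/(-3/(2*(9 + 5 + 8)))) = √(-169 + 1/(-3/2/22)) = √(-169 + 1/(-3/2*1/22)) = √(-169 + 1/(-3/44)) = √(-169 - 44/3) = √(-551/3) = I*√1653/3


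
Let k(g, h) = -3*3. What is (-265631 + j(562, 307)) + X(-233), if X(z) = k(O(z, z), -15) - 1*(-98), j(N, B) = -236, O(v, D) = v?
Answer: -265778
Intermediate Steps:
k(g, h) = -9
X(z) = 89 (X(z) = -9 - 1*(-98) = -9 + 98 = 89)
(-265631 + j(562, 307)) + X(-233) = (-265631 - 236) + 89 = -265867 + 89 = -265778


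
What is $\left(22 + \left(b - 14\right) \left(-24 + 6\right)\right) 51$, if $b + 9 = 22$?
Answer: $2040$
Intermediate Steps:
$b = 13$ ($b = -9 + 22 = 13$)
$\left(22 + \left(b - 14\right) \left(-24 + 6\right)\right) 51 = \left(22 + \left(13 - 14\right) \left(-24 + 6\right)\right) 51 = \left(22 - -18\right) 51 = \left(22 + 18\right) 51 = 40 \cdot 51 = 2040$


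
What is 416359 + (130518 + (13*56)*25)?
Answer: 565077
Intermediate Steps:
416359 + (130518 + (13*56)*25) = 416359 + (130518 + 728*25) = 416359 + (130518 + 18200) = 416359 + 148718 = 565077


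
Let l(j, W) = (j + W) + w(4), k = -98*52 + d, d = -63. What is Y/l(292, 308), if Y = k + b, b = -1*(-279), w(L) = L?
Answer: -1220/151 ≈ -8.0795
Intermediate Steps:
k = -5159 (k = -98*52 - 63 = -5096 - 63 = -5159)
b = 279
l(j, W) = 4 + W + j (l(j, W) = (j + W) + 4 = (W + j) + 4 = 4 + W + j)
Y = -4880 (Y = -5159 + 279 = -4880)
Y/l(292, 308) = -4880/(4 + 308 + 292) = -4880/604 = -4880*1/604 = -1220/151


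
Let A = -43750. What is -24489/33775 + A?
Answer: -1477680739/33775 ≈ -43751.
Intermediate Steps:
-24489/33775 + A = -24489/33775 - 43750 = -1477680739/33775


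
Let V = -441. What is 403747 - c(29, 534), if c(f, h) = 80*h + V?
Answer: 361468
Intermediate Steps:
c(f, h) = -441 + 80*h (c(f, h) = 80*h - 441 = -441 + 80*h)
403747 - c(29, 534) = 403747 - (-441 + 80*534) = 403747 - (-441 + 42720) = 403747 - 1*42279 = 403747 - 42279 = 361468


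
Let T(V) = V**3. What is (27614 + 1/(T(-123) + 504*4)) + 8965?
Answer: 67994910728/1858851 ≈ 36579.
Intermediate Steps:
(27614 + 1/(T(-123) + 504*4)) + 8965 = (27614 + 1/((-123)**3 + 504*4)) + 8965 = (27614 + 1/(-1860867 + 2016)) + 8965 = (27614 + 1/(-1858851)) + 8965 = (27614 - 1/1858851) + 8965 = 51330311513/1858851 + 8965 = 67994910728/1858851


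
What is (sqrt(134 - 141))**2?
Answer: -7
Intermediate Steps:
(sqrt(134 - 141))**2 = (sqrt(-7))**2 = (I*sqrt(7))**2 = -7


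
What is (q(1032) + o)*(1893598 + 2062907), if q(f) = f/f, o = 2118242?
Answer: 8380839020715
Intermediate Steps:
q(f) = 1
(q(1032) + o)*(1893598 + 2062907) = (1 + 2118242)*(1893598 + 2062907) = 2118243*3956505 = 8380839020715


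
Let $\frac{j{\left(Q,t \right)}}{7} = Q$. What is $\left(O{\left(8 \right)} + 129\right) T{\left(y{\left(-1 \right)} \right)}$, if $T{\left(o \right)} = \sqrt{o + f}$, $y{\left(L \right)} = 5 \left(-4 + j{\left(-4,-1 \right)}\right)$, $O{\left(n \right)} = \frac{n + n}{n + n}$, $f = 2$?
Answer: $130 i \sqrt{158} \approx 1634.1 i$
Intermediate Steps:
$j{\left(Q,t \right)} = 7 Q$
$O{\left(n \right)} = 1$ ($O{\left(n \right)} = \frac{2 n}{2 n} = 2 n \frac{1}{2 n} = 1$)
$y{\left(L \right)} = -160$ ($y{\left(L \right)} = 5 \left(-4 + 7 \left(-4\right)\right) = 5 \left(-4 - 28\right) = 5 \left(-32\right) = -160$)
$T{\left(o \right)} = \sqrt{2 + o}$ ($T{\left(o \right)} = \sqrt{o + 2} = \sqrt{2 + o}$)
$\left(O{\left(8 \right)} + 129\right) T{\left(y{\left(-1 \right)} \right)} = \left(1 + 129\right) \sqrt{2 - 160} = 130 \sqrt{-158} = 130 i \sqrt{158}$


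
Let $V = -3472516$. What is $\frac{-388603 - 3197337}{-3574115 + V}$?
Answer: $\frac{3585940}{7046631} \approx 0.50889$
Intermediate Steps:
$\frac{-388603 - 3197337}{-3574115 + V} = \frac{-388603 - 3197337}{-3574115 - 3472516} = - \frac{3585940}{-7046631} = \left(-3585940\right) \left(- \frac{1}{7046631}\right) = \frac{3585940}{7046631}$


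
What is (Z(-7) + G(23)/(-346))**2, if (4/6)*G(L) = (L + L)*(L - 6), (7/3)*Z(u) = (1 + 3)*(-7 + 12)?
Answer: 157477401/5866084 ≈ 26.845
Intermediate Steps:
Z(u) = 60/7 (Z(u) = 3*((1 + 3)*(-7 + 12))/7 = 3*(4*5)/7 = (3/7)*20 = 60/7)
G(L) = 3*L*(-6 + L) (G(L) = 3*((L + L)*(L - 6))/2 = 3*((2*L)*(-6 + L))/2 = 3*(2*L*(-6 + L))/2 = 3*L*(-6 + L))
(Z(-7) + G(23)/(-346))**2 = (60/7 + (3*23*(-6 + 23))/(-346))**2 = (60/7 + (3*23*17)*(-1/346))**2 = (60/7 + 1173*(-1/346))**2 = (60/7 - 1173/346)**2 = (12549/2422)**2 = 157477401/5866084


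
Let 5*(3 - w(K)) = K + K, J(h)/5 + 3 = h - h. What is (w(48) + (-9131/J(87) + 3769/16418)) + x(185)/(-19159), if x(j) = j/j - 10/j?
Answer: 14783218932061/24939516630 ≈ 592.76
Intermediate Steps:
J(h) = -15 (J(h) = -15 + 5*(h - h) = -15 + 5*0 = -15 + 0 = -15)
x(j) = 1 - 10/j
w(K) = 3 - 2*K/5 (w(K) = 3 - (K + K)/5 = 3 - 2*K/5)
(w(48) + (-9131/J(87) + 3769/16418)) + x(185)/(-19159) = ((3 - 2/5*48) + (-9131/(-15) + 3769/16418)) + ((-10 + 185)/185)/(-19159) = ((3 - 96/5) + (-9131*(-1/15) + 3769*(1/16418))) + ((1/185)*175)*(-1/19159) = (-81/5 + (9131/15 + 3769/16418)) + (35/37)*(-1/19159) = (-81/5 + 149969293/246270) - 5/101269 = 145979719/246270 - 5/101269 = 14783218932061/24939516630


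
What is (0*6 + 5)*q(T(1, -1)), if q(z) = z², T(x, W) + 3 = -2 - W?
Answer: 80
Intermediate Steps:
T(x, W) = -5 - W (T(x, W) = -3 + (-2 - W) = -5 - W)
(0*6 + 5)*q(T(1, -1)) = (0*6 + 5)*(-5 - 1*(-1))² = (0 + 5)*(-5 + 1)² = 5*(-4)² = 5*16 = 80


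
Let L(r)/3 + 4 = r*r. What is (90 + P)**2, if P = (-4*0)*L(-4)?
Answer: 8100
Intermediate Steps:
L(r) = -12 + 3*r**2 (L(r) = -12 + 3*(r*r) = -12 + 3*r**2)
P = 0 (P = (-4*0)*(-12 + 3*(-4)**2) = 0*(-12 + 3*16) = 0*(-12 + 48) = 0*36 = 0)
(90 + P)**2 = (90 + 0)**2 = 90**2 = 8100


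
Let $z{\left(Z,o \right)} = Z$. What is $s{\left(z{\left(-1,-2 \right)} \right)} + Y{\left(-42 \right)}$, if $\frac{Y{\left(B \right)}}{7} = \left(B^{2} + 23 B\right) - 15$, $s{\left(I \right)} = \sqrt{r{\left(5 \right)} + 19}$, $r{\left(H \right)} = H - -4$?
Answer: $5481 + 2 \sqrt{7} \approx 5486.3$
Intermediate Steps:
$r{\left(H \right)} = 4 + H$ ($r{\left(H \right)} = H + 4 = 4 + H$)
$s{\left(I \right)} = 2 \sqrt{7}$ ($s{\left(I \right)} = \sqrt{\left(4 + 5\right) + 19} = \sqrt{9 + 19} = \sqrt{28} = 2 \sqrt{7}$)
$Y{\left(B \right)} = -105 + 7 B^{2} + 161 B$ ($Y{\left(B \right)} = 7 \left(\left(B^{2} + 23 B\right) - 15\right) = 7 \left(-15 + B^{2} + 23 B\right) = -105 + 7 B^{2} + 161 B$)
$s{\left(z{\left(-1,-2 \right)} \right)} + Y{\left(-42 \right)} = 2 \sqrt{7} + \left(-105 + 7 \left(-42\right)^{2} + 161 \left(-42\right)\right) = 2 \sqrt{7} - -5481 = 2 \sqrt{7} + 5481 = 5481 + 2 \sqrt{7}$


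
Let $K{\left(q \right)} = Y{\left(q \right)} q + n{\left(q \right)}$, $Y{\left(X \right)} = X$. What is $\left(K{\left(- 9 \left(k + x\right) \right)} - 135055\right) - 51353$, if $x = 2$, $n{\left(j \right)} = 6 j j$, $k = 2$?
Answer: $-177336$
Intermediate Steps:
$n{\left(j \right)} = 6 j^{2}$
$K{\left(q \right)} = 7 q^{2}$ ($K{\left(q \right)} = q q + 6 q^{2} = q^{2} + 6 q^{2} = 7 q^{2}$)
$\left(K{\left(- 9 \left(k + x\right) \right)} - 135055\right) - 51353 = \left(7 \left(- 9 \left(2 + 2\right)\right)^{2} - 135055\right) - 51353 = \left(7 \left(\left(-9\right) 4\right)^{2} - 135055\right) - 51353 = \left(7 \left(-36\right)^{2} - 135055\right) - 51353 = \left(7 \cdot 1296 - 135055\right) - 51353 = \left(9072 - 135055\right) - 51353 = -125983 - 51353 = -177336$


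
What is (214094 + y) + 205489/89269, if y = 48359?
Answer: 23429122346/89269 ≈ 2.6246e+5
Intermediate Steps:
(214094 + y) + 205489/89269 = (214094 + 48359) + 205489/89269 = 262453 + 205489*(1/89269) = 262453 + 205489/89269 = 23429122346/89269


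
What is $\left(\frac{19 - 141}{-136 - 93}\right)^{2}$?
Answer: $\frac{14884}{52441} \approx 0.28382$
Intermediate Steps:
$\left(\frac{19 - 141}{-136 - 93}\right)^{2} = \left(- \frac{122}{-136 - 93}\right)^{2} = \left(- \frac{122}{-229}\right)^{2} = \left(\left(-122\right) \left(- \frac{1}{229}\right)\right)^{2} = \left(\frac{122}{229}\right)^{2} = \frac{14884}{52441}$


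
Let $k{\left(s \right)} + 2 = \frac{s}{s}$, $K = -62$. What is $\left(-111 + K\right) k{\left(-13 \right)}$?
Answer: $173$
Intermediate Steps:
$k{\left(s \right)} = -1$ ($k{\left(s \right)} = -2 + \frac{s}{s} = -2 + 1 = -1$)
$\left(-111 + K\right) k{\left(-13 \right)} = \left(-111 - 62\right) \left(-1\right) = \left(-173\right) \left(-1\right) = 173$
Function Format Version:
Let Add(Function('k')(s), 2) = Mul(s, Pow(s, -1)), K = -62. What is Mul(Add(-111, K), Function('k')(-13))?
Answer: 173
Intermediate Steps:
Function('k')(s) = -1 (Function('k')(s) = Add(-2, Mul(s, Pow(s, -1))) = Add(-2, 1) = -1)
Mul(Add(-111, K), Function('k')(-13)) = Mul(Add(-111, -62), -1) = Mul(-173, -1) = 173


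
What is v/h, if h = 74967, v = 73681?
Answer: 73681/74967 ≈ 0.98285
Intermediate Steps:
v/h = 73681/74967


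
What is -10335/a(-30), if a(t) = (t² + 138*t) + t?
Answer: 689/218 ≈ 3.1605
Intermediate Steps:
a(t) = t² + 139*t
-10335/a(-30) = -10335*(-1/(30*(139 - 30))) = -10335/((-30*109)) = -10335/(-3270) = -10335*(-1/3270) = 689/218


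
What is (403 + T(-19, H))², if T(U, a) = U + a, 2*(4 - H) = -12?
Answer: 155236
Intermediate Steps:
H = 10 (H = 4 - ½*(-12) = 4 + 6 = 10)
(403 + T(-19, H))² = (403 + (-19 + 10))² = (403 - 9)² = 394² = 155236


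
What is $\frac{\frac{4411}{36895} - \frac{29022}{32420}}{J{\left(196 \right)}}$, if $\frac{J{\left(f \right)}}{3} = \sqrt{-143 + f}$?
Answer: $- \frac{92776207 \sqrt{53}}{19018560810} \approx -0.035514$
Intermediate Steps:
$J{\left(f \right)} = 3 \sqrt{-143 + f}$
$\frac{\frac{4411}{36895} - \frac{29022}{32420}}{J{\left(196 \right)}} = \frac{\frac{4411}{36895} - \frac{29022}{32420}}{3 \sqrt{-143 + 196}} = \frac{4411 \cdot \frac{1}{36895} - \frac{14511}{16210}}{3 \sqrt{53}} = \left(\frac{4411}{36895} - \frac{14511}{16210}\right) \frac{\sqrt{53}}{159} = - \frac{92776207 \frac{\sqrt{53}}{159}}{119613590} = - \frac{92776207 \sqrt{53}}{19018560810}$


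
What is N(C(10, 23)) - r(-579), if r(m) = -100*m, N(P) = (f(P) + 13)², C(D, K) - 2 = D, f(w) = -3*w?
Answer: -57371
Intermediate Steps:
C(D, K) = 2 + D
N(P) = (13 - 3*P)² (N(P) = (-3*P + 13)² = (13 - 3*P)²)
N(C(10, 23)) - r(-579) = (-13 + 3*(2 + 10))² - (-100)*(-579) = (-13 + 3*12)² - 1*57900 = (-13 + 36)² - 57900 = 23² - 57900 = 529 - 57900 = -57371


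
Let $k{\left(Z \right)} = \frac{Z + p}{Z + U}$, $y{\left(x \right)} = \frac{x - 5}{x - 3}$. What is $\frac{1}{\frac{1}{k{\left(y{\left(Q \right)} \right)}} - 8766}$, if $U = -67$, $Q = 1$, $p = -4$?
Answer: $- \frac{2}{17467} \approx -0.0001145$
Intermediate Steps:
$y{\left(x \right)} = \frac{-5 + x}{-3 + x}$
$k{\left(Z \right)} = \frac{-4 + Z}{-67 + Z}$ ($k{\left(Z \right)} = \frac{Z - 4}{Z - 67} = \frac{-4 + Z}{-67 + Z}$)
$\frac{1}{\frac{1}{k{\left(y{\left(Q \right)} \right)}} - 8766} = \frac{1}{\frac{1}{\frac{1}{-67 + \frac{-5 + 1}{-3 + 1}} \left(-4 + \frac{-5 + 1}{-3 + 1}\right)} - 8766} = \frac{1}{\frac{1}{\frac{1}{-67 + \frac{1}{-2} \left(-4\right)} \left(-4 + \frac{1}{-2} \left(-4\right)\right)} - 8766} = \frac{1}{\frac{1}{\frac{1}{-67 - -2} \left(-4 - -2\right)} - 8766} = \frac{1}{\frac{1}{\frac{1}{-67 + 2} \left(-4 + 2\right)} - 8766} = \frac{1}{\frac{1}{\frac{1}{-65} \left(-2\right)} - 8766} = \frac{1}{\frac{1}{\left(- \frac{1}{65}\right) \left(-2\right)} - 8766} = \frac{1}{\frac{1}{\frac{2}{65}} - 8766} = \frac{1}{\frac{65}{2} - 8766} = \frac{1}{- \frac{17467}{2}} = - \frac{2}{17467}$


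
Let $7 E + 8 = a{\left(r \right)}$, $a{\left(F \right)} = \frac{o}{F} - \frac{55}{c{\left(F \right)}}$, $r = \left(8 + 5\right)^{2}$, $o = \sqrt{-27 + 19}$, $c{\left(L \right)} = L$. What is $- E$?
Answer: $\frac{201}{169} - \frac{2 i \sqrt{2}}{1183} \approx 1.1893 - 0.0023909 i$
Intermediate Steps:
$o = 2 i \sqrt{2}$ ($o = \sqrt{-8} = 2 i \sqrt{2} \approx 2.8284 i$)
$r = 169$ ($r = 13^{2} = 169$)
$a{\left(F \right)} = - \frac{55}{F} + \frac{2 i \sqrt{2}}{F}$ ($a{\left(F \right)} = \frac{2 i \sqrt{2}}{F} - \frac{55}{F} = - \frac{55}{F} + \frac{2 i \sqrt{2}}{F}$)
$E = - \frac{201}{169} + \frac{2 i \sqrt{2}}{1183}$ ($E = - \frac{8}{7} + \frac{\frac{1}{169} \left(-55 + 2 i \sqrt{2}\right)}{7} = - \frac{8}{7} + \frac{- \frac{55}{169} + \frac{2 i \sqrt{2}}{169}}{7} = - \frac{8}{7} - \left(\frac{55}{1183} - \frac{2 i \sqrt{2}}{1183}\right) = - \frac{201}{169} + \frac{2 i \sqrt{2}}{1183} \approx -1.1893 + 0.0023909 i$)
$- E = - (- \frac{201}{169} + \frac{2 i \sqrt{2}}{1183}) = \frac{201}{169} - \frac{2 i \sqrt{2}}{1183}$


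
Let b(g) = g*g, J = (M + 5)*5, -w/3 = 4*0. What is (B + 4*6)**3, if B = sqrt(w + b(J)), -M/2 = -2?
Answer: 328509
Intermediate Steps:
M = 4 (M = -2*(-2) = 4)
w = 0 (w = -12*0 = -3*0 = 0)
J = 45 (J = (4 + 5)*5 = 9*5 = 45)
b(g) = g**2
B = 45 (B = sqrt(0 + 45**2) = sqrt(0 + 2025) = sqrt(2025) = 45)
(B + 4*6)**3 = (45 + 4*6)**3 = (45 + 24)**3 = 69**3 = 328509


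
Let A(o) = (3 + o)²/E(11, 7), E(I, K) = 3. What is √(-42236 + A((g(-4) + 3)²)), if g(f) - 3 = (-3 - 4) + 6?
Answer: 2*I*√94443/3 ≈ 204.88*I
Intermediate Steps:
g(f) = 2 (g(f) = 3 + ((-3 - 4) + 6) = 3 + (-7 + 6) = 3 - 1 = 2)
A(o) = (3 + o)²/3
√(-42236 + A((g(-4) + 3)²)) = √(-42236 + (3 + (2 + 3)²)²/3) = √(-42236 + (3 + 5²)²/3) = √(-42236 + (3 + 25)²/3) = √(-42236 + (⅓)*28²) = √(-42236 + (⅓)*784) = √(-42236 + 784/3) = √(-125924/3) = 2*I*√94443/3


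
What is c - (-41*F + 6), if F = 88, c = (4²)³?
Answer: 7698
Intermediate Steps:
c = 4096 (c = 16³ = 4096)
c - (-41*F + 6) = 4096 - (-41*88 + 6) = 4096 - (-3608 + 6) = 4096 - 1*(-3602) = 4096 + 3602 = 7698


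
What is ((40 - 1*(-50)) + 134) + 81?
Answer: 305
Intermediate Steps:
((40 - 1*(-50)) + 134) + 81 = ((40 + 50) + 134) + 81 = (90 + 134) + 81 = 224 + 81 = 305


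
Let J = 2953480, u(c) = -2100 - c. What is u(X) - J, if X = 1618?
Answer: -2957198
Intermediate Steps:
u(X) - J = (-2100 - 1*1618) - 1*2953480 = (-2100 - 1618) - 2953480 = -3718 - 2953480 = -2957198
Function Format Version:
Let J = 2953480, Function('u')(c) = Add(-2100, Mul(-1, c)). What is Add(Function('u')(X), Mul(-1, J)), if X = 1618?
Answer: -2957198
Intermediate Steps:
Add(Function('u')(X), Mul(-1, J)) = Add(Add(-2100, Mul(-1, 1618)), Mul(-1, 2953480)) = Add(Add(-2100, -1618), -2953480) = Add(-3718, -2953480) = -2957198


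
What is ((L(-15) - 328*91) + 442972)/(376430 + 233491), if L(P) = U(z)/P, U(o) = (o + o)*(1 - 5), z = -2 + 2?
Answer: 137708/203307 ≈ 0.67734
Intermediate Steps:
z = 0
U(o) = -8*o (U(o) = (2*o)*(-4) = -8*o)
L(P) = 0 (L(P) = (-8*0)/P = 0/P = 0)
((L(-15) - 328*91) + 442972)/(376430 + 233491) = ((0 - 328*91) + 442972)/(376430 + 233491) = ((0 - 29848) + 442972)/609921 = (-29848 + 442972)*(1/609921) = 413124*(1/609921) = 137708/203307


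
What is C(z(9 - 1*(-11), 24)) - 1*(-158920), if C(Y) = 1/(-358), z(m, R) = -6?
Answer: 56893359/358 ≈ 1.5892e+5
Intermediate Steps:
C(Y) = -1/358
C(z(9 - 1*(-11), 24)) - 1*(-158920) = -1/358 - 1*(-158920) = -1/358 + 158920 = 56893359/358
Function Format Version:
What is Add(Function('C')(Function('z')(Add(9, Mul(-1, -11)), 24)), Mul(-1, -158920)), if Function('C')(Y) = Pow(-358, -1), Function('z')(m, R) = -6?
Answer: Rational(56893359, 358) ≈ 1.5892e+5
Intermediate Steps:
Function('C')(Y) = Rational(-1, 358)
Add(Function('C')(Function('z')(Add(9, Mul(-1, -11)), 24)), Mul(-1, -158920)) = Add(Rational(-1, 358), Mul(-1, -158920)) = Add(Rational(-1, 358), 158920) = Rational(56893359, 358)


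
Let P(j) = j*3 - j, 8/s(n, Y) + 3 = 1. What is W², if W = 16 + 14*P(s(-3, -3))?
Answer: 9216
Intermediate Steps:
s(n, Y) = -4 (s(n, Y) = 8/(-3 + 1) = 8/(-2) = 8*(-½) = -4)
P(j) = 2*j (P(j) = 3*j - j = 2*j)
W = -96 (W = 16 + 14*(2*(-4)) = 16 + 14*(-8) = 16 - 112 = -96)
W² = (-96)² = 9216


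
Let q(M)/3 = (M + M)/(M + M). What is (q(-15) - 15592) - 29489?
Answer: -45078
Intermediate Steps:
q(M) = 3 (q(M) = 3*((M + M)/(M + M)) = 3*((2*M)/((2*M))) = 3*((2*M)*(1/(2*M))) = 3*1 = 3)
(q(-15) - 15592) - 29489 = (3 - 15592) - 29489 = -15589 - 29489 = -45078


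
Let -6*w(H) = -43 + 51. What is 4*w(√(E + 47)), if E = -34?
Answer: -16/3 ≈ -5.3333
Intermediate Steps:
w(H) = -4/3 (w(H) = -(-43 + 51)/6 = -⅙*8 = -4/3)
4*w(√(E + 47)) = 4*(-4/3) = -16/3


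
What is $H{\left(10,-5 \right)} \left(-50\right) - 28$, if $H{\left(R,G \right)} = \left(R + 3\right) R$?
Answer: $-6528$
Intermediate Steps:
$H{\left(R,G \right)} = R \left(3 + R\right)$ ($H{\left(R,G \right)} = \left(3 + R\right) R = R \left(3 + R\right)$)
$H{\left(10,-5 \right)} \left(-50\right) - 28 = 10 \left(3 + 10\right) \left(-50\right) - 28 = 10 \cdot 13 \left(-50\right) - 28 = 130 \left(-50\right) - 28 = -6500 - 28 = -6528$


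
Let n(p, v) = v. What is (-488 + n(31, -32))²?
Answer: 270400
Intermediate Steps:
(-488 + n(31, -32))² = (-488 - 32)² = (-520)² = 270400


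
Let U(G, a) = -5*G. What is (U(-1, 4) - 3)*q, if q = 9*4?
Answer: 72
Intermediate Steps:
q = 36
(U(-1, 4) - 3)*q = (-5*(-1) - 3)*36 = (5 - 3)*36 = 2*36 = 72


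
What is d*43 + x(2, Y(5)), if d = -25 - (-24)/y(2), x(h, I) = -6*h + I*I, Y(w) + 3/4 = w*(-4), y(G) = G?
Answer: -2247/16 ≈ -140.44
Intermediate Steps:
Y(w) = -¾ - 4*w (Y(w) = -¾ + w*(-4) = -¾ - 4*w)
x(h, I) = I² - 6*h (x(h, I) = -6*h + I² = I² - 6*h)
d = -13 (d = -25 - (-24)/2 = -25 - 1*(-12) = -25 + 12 = -13)
d*43 + x(2, Y(5)) = -13*43 + ((-¾ - 4*5)² - 6*2) = -559 + ((-¾ - 20)² - 12) = -559 + ((-83/4)² - 12) = -559 + (6889/16 - 12) = -559 + 6697/16 = -2247/16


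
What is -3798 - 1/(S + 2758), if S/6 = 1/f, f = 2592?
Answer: -4525154118/1191457 ≈ -3798.0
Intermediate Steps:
S = 1/432 (S = 6/2592 = 6*(1/2592) = 1/432 ≈ 0.0023148)
-3798 - 1/(S + 2758) = -3798 - 1/(1/432 + 2758) = -3798 - 1/1191457/432 = -3798 - 1*432/1191457 = -3798 - 432/1191457 = -4525154118/1191457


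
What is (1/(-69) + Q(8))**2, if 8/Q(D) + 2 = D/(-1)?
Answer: 78961/119025 ≈ 0.66340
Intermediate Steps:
Q(D) = 8/(-2 - D) (Q(D) = 8/(-2 + D/(-1)) = 8/(-2 + D*(-1)) = 8/(-2 - D))
(1/(-69) + Q(8))**2 = (1/(-69) - 8/(2 + 8))**2 = (-1/69 - 8/10)**2 = (-1/69 - 8*1/10)**2 = (-1/69 - 4/5)**2 = (-281/345)**2 = 78961/119025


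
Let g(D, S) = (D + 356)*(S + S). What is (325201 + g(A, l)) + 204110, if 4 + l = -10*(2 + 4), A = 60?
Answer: 476063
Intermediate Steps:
l = -64 (l = -4 - 10*(2 + 4) = -4 - 10*6 = -4 - 60 = -64)
g(D, S) = 2*S*(356 + D) (g(D, S) = (356 + D)*(2*S) = 2*S*(356 + D))
(325201 + g(A, l)) + 204110 = (325201 + 2*(-64)*(356 + 60)) + 204110 = (325201 + 2*(-64)*416) + 204110 = (325201 - 53248) + 204110 = 271953 + 204110 = 476063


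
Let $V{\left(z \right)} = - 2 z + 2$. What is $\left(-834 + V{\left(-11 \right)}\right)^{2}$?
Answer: $656100$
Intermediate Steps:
$V{\left(z \right)} = 2 - 2 z$
$\left(-834 + V{\left(-11 \right)}\right)^{2} = \left(-834 + \left(2 - -22\right)\right)^{2} = \left(-834 + \left(2 + 22\right)\right)^{2} = \left(-834 + 24\right)^{2} = \left(-810\right)^{2} = 656100$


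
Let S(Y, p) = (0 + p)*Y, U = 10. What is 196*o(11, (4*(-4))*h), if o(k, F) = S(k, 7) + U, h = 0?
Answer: 17052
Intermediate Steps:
S(Y, p) = Y*p (S(Y, p) = p*Y = Y*p)
o(k, F) = 10 + 7*k (o(k, F) = k*7 + 10 = 7*k + 10 = 10 + 7*k)
196*o(11, (4*(-4))*h) = 196*(10 + 7*11) = 196*(10 + 77) = 196*87 = 17052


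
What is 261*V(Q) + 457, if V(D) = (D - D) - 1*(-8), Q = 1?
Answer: 2545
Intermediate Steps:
V(D) = 8 (V(D) = 0 + 8 = 8)
261*V(Q) + 457 = 261*8 + 457 = 2088 + 457 = 2545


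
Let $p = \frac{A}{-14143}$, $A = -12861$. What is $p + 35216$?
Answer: $\frac{498072749}{14143} \approx 35217.0$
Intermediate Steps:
$p = \frac{12861}{14143}$ ($p = - \frac{12861}{-14143} = \left(-12861\right) \left(- \frac{1}{14143}\right) = \frac{12861}{14143} \approx 0.90935$)
$p + 35216 = \frac{12861}{14143} + 35216 = \frac{498072749}{14143}$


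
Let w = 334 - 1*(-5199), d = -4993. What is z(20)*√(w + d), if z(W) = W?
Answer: 120*√15 ≈ 464.76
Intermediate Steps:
w = 5533 (w = 334 + 5199 = 5533)
z(20)*√(w + d) = 20*√(5533 - 4993) = 20*√540 = 20*(6*√15) = 120*√15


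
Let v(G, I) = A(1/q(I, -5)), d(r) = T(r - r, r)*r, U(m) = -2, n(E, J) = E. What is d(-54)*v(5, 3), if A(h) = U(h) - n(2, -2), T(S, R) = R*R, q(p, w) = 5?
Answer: 629856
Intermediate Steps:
T(S, R) = R²
d(r) = r³ (d(r) = r²*r = r³)
A(h) = -4 (A(h) = -2 - 1*2 = -2 - 2 = -4)
v(G, I) = -4
d(-54)*v(5, 3) = (-54)³*(-4) = -157464*(-4) = 629856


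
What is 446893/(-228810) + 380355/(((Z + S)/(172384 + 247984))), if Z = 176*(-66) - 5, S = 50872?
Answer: 36584200712141257/8981021310 ≈ 4.0735e+6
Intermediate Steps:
Z = -11621 (Z = -11616 - 5 = -11621)
446893/(-228810) + 380355/(((Z + S)/(172384 + 247984))) = 446893/(-228810) + 380355/(((-11621 + 50872)/(172384 + 247984))) = 446893*(-1/228810) + 380355/((39251/420368)) = -446893/228810 + 380355/((39251*(1/420368))) = -446893/228810 + 380355/(39251/420368) = -446893/228810 + 380355*(420368/39251) = -446893/228810 + 159889070640/39251 = 36584200712141257/8981021310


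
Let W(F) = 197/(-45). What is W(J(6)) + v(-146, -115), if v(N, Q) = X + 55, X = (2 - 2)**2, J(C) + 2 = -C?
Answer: 2278/45 ≈ 50.622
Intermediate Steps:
J(C) = -2 - C
X = 0 (X = 0**2 = 0)
W(F) = -197/45 (W(F) = 197*(-1/45) = -197/45)
v(N, Q) = 55 (v(N, Q) = 0 + 55 = 55)
W(J(6)) + v(-146, -115) = -197/45 + 55 = 2278/45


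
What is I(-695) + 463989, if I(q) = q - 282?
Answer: 463012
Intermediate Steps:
I(q) = -282 + q
I(-695) + 463989 = (-282 - 695) + 463989 = -977 + 463989 = 463012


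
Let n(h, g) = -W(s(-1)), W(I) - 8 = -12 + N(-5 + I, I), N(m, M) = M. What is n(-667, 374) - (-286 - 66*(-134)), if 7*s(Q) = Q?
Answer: -59877/7 ≈ -8553.9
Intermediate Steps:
s(Q) = Q/7
W(I) = -4 + I (W(I) = 8 + (-12 + I) = -4 + I)
n(h, g) = 29/7 (n(h, g) = -(-4 + (⅐)*(-1)) = -(-4 - ⅐) = -1*(-29/7) = 29/7)
n(-667, 374) - (-286 - 66*(-134)) = 29/7 - (-286 - 66*(-134)) = 29/7 - (-286 + 8844) = 29/7 - 1*8558 = 29/7 - 8558 = -59877/7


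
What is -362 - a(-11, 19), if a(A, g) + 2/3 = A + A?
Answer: -1018/3 ≈ -339.33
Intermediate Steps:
a(A, g) = -⅔ + 2*A (a(A, g) = -⅔ + (A + A) = -⅔ + 2*A)
-362 - a(-11, 19) = -362 - (-⅔ + 2*(-11)) = -362 - (-⅔ - 22) = -362 - 1*(-68/3) = -362 + 68/3 = -1018/3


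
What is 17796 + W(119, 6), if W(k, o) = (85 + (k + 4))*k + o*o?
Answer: 42584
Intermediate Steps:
W(k, o) = o**2 + k*(89 + k) (W(k, o) = (85 + (4 + k))*k + o**2 = (89 + k)*k + o**2 = k*(89 + k) + o**2 = o**2 + k*(89 + k))
17796 + W(119, 6) = 17796 + (119**2 + 6**2 + 89*119) = 17796 + (14161 + 36 + 10591) = 17796 + 24788 = 42584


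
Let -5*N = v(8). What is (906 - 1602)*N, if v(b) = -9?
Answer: -6264/5 ≈ -1252.8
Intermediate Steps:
N = 9/5 (N = -1/5*(-9) = 9/5 ≈ 1.8000)
(906 - 1602)*N = (906 - 1602)*(9/5) = -696*9/5 = -6264/5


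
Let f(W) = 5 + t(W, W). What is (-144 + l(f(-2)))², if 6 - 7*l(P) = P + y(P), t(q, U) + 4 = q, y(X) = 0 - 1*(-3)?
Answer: 1008016/49 ≈ 20572.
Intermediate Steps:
y(X) = 3 (y(X) = 0 + 3 = 3)
t(q, U) = -4 + q
f(W) = 1 + W (f(W) = 5 + (-4 + W) = 1 + W)
l(P) = 3/7 - P/7 (l(P) = 6/7 - (P + 3)/7 = 6/7 - (3 + P)/7 = 6/7 + (-3/7 - P/7) = 3/7 - P/7)
(-144 + l(f(-2)))² = (-144 + (3/7 - (1 - 2)/7))² = (-144 + (3/7 - ⅐*(-1)))² = (-144 + (3/7 + ⅐))² = (-144 + 4/7)² = (-1004/7)² = 1008016/49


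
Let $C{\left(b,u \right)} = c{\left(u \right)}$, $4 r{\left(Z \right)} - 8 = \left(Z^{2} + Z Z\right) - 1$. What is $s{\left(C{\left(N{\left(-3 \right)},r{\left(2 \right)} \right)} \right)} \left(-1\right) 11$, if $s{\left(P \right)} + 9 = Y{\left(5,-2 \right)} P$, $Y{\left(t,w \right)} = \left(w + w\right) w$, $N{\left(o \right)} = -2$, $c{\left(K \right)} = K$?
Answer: $-231$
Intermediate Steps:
$r{\left(Z \right)} = \frac{7}{4} + \frac{Z^{2}}{2}$ ($r{\left(Z \right)} = 2 + \frac{\left(Z^{2} + Z Z\right) - 1}{4} = 2 + \frac{\left(Z^{2} + Z^{2}\right) - 1}{4} = 2 + \frac{2 Z^{2} - 1}{4} = 2 + \frac{-1 + 2 Z^{2}}{4} = 2 + \left(- \frac{1}{4} + \frac{Z^{2}}{2}\right) = \frac{7}{4} + \frac{Z^{2}}{2}$)
$Y{\left(t,w \right)} = 2 w^{2}$ ($Y{\left(t,w \right)} = 2 w w = 2 w^{2}$)
$C{\left(b,u \right)} = u$
$s{\left(P \right)} = -9 + 8 P$ ($s{\left(P \right)} = -9 + 2 \left(-2\right)^{2} P = -9 + 2 \cdot 4 P = -9 + 8 P$)
$s{\left(C{\left(N{\left(-3 \right)},r{\left(2 \right)} \right)} \right)} \left(-1\right) 11 = \left(-9 + 8 \left(\frac{7}{4} + \frac{2^{2}}{2}\right)\right) \left(-1\right) 11 = \left(-9 + 8 \left(\frac{7}{4} + \frac{1}{2} \cdot 4\right)\right) \left(-1\right) 11 = \left(-9 + 8 \left(\frac{7}{4} + 2\right)\right) \left(-1\right) 11 = \left(-9 + 8 \cdot \frac{15}{4}\right) \left(-1\right) 11 = \left(-9 + 30\right) \left(-1\right) 11 = 21 \left(-1\right) 11 = \left(-21\right) 11 = -231$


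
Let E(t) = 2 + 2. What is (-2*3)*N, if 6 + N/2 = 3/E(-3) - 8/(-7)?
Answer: 345/7 ≈ 49.286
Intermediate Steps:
E(t) = 4
N = -115/14 (N = -12 + 2*(3/4 - 8/(-7)) = -12 + 2*(3*(¼) - 8*(-⅐)) = -12 + 2*(¾ + 8/7) = -12 + 2*(53/28) = -12 + 53/14 = -115/14 ≈ -8.2143)
(-2*3)*N = -2*3*(-115/14) = -6*(-115/14) = 345/7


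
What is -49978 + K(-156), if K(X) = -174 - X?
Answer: -49996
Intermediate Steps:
-49978 + K(-156) = -49978 + (-174 - 1*(-156)) = -49978 + (-174 + 156) = -49978 - 18 = -49996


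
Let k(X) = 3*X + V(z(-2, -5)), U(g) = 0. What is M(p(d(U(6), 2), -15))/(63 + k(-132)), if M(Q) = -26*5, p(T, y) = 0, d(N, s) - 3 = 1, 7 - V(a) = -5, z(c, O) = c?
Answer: 130/321 ≈ 0.40498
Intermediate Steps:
V(a) = 12 (V(a) = 7 - 1*(-5) = 7 + 5 = 12)
d(N, s) = 4 (d(N, s) = 3 + 1 = 4)
k(X) = 12 + 3*X (k(X) = 3*X + 12 = 12 + 3*X)
M(Q) = -130
M(p(d(U(6), 2), -15))/(63 + k(-132)) = -130/(63 + (12 + 3*(-132))) = -130/(63 + (12 - 396)) = -130/(63 - 384) = -130/(-321) = -130*(-1/321) = 130/321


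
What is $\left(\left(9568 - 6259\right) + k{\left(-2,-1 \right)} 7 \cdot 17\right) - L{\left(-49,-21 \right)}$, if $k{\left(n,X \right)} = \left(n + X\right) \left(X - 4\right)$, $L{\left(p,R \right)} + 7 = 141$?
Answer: $4960$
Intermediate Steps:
$L{\left(p,R \right)} = 134$ ($L{\left(p,R \right)} = -7 + 141 = 134$)
$k{\left(n,X \right)} = \left(-4 + X\right) \left(X + n\right)$ ($k{\left(n,X \right)} = \left(X + n\right) \left(-4 + X\right) = \left(-4 + X\right) \left(X + n\right)$)
$\left(\left(9568 - 6259\right) + k{\left(-2,-1 \right)} 7 \cdot 17\right) - L{\left(-49,-21 \right)} = \left(\left(9568 - 6259\right) + \left(\left(-1\right)^{2} - -4 - -8 - -2\right) 7 \cdot 17\right) - 134 = \left(3309 + \left(1 + 4 + 8 + 2\right) 7 \cdot 17\right) - 134 = \left(3309 + 15 \cdot 7 \cdot 17\right) - 134 = \left(3309 + 105 \cdot 17\right) - 134 = \left(3309 + 1785\right) - 134 = 5094 - 134 = 4960$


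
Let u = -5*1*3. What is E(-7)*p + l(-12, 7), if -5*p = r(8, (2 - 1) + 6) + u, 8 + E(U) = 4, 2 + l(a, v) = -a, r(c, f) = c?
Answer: 22/5 ≈ 4.4000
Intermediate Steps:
l(a, v) = -2 - a
E(U) = -4 (E(U) = -8 + 4 = -4)
u = -15 (u = -5*3 = -15)
p = 7/5 (p = -(8 - 15)/5 = -⅕*(-7) = 7/5 ≈ 1.4000)
E(-7)*p + l(-12, 7) = -4*7/5 + (-2 - 1*(-12)) = -28/5 + (-2 + 12) = -28/5 + 10 = 22/5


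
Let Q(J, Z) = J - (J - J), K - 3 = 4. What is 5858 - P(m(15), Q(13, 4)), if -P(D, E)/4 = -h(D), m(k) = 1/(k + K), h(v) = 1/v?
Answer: 5770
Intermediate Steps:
K = 7 (K = 3 + 4 = 7)
h(v) = 1/v
Q(J, Z) = J (Q(J, Z) = J - 1*0 = J + 0 = J)
m(k) = 1/(7 + k) (m(k) = 1/(k + 7) = 1/(7 + k))
P(D, E) = 4/D (P(D, E) = -(-4)/D = 4/D)
5858 - P(m(15), Q(13, 4)) = 5858 - 4/(1/(7 + 15)) = 5858 - 4/(1/22) = 5858 - 4/1/22 = 5858 - 4*22 = 5858 - 1*88 = 5858 - 88 = 5770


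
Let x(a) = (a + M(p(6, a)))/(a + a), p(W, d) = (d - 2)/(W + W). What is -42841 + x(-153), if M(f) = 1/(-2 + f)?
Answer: -782181845/18258 ≈ -42841.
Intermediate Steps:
p(W, d) = (-2 + d)/(2*W) (p(W, d) = (-2 + d)/((2*W)) = (-2 + d)*(1/(2*W)) = (-2 + d)/(2*W))
x(a) = (a + 1/(-13/6 + a/12))/(2*a) (x(a) = (a + 1/(-2 + (½)*(-2 + a)/6))/(a + a) = (a + 1/(-2 + (½)*(⅙)*(-2 + a)))/((2*a)) = (a + 1/(-2 + (-⅙ + a/12)))*(1/(2*a)) = (a + 1/(-13/6 + a/12))*(1/(2*a)) = (a + 1/(-13/6 + a/12))/(2*a))
-42841 + x(-153) = -42841 + (½)*(12 - 153*(-26 - 153))/(-153*(-26 - 153)) = -42841 + (½)*(-1/153)*(12 - 153*(-179))/(-179) = -42841 + (½)*(-1/153)*(-1/179)*(12 + 27387) = -42841 + (½)*(-1/153)*(-1/179)*27399 = -42841 + 9133/18258 = -782181845/18258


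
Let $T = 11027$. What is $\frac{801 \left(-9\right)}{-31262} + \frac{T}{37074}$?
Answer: $\frac{152998135}{289751847} \approx 0.52803$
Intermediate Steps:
$\frac{801 \left(-9\right)}{-31262} + \frac{T}{37074} = \frac{801 \left(-9\right)}{-31262} + \frac{11027}{37074} = \left(-7209\right) \left(- \frac{1}{31262}\right) + 11027 \cdot \frac{1}{37074} = \frac{7209}{31262} + \frac{11027}{37074} = \frac{152998135}{289751847}$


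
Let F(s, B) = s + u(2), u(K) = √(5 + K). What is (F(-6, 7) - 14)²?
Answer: (20 - √7)² ≈ 301.17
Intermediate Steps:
F(s, B) = s + √7 (F(s, B) = s + √(5 + 2) = s + √7)
(F(-6, 7) - 14)² = ((-6 + √7) - 14)² = (-20 + √7)²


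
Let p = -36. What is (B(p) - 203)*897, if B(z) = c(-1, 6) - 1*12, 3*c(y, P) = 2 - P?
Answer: -194051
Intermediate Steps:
c(y, P) = 2/3 - P/3 (c(y, P) = (2 - P)/3 = 2/3 - P/3)
B(z) = -40/3 (B(z) = (2/3 - 1/3*6) - 1*12 = (2/3 - 2) - 12 = -4/3 - 12 = -40/3)
(B(p) - 203)*897 = (-40/3 - 203)*897 = -649/3*897 = -194051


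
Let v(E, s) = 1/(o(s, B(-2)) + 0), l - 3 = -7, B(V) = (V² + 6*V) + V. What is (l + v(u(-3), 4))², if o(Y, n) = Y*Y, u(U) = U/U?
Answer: 3969/256 ≈ 15.504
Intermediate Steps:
B(V) = V² + 7*V
u(U) = 1
o(Y, n) = Y²
l = -4 (l = 3 - 7 = -4)
v(E, s) = s⁻² (v(E, s) = 1/(s² + 0) = 1/(s²) = s⁻²)
(l + v(u(-3), 4))² = (-4 + 4⁻²)² = (-4 + 1/16)² = (-63/16)² = 3969/256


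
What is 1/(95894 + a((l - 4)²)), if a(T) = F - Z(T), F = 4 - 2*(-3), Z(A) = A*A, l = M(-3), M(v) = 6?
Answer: 1/95888 ≈ 1.0429e-5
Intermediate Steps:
l = 6
Z(A) = A²
F = 10 (F = 4 + 6 = 10)
a(T) = 10 - T²
1/(95894 + a((l - 4)²)) = 1/(95894 + (10 - ((6 - 4)²)²)) = 1/(95894 + (10 - (2²)²)) = 1/(95894 + (10 - 1*4²)) = 1/(95894 + (10 - 1*16)) = 1/(95894 + (10 - 16)) = 1/(95894 - 6) = 1/95888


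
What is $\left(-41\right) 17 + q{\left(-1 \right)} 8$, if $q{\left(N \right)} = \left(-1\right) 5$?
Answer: $-737$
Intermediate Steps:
$q{\left(N \right)} = -5$
$\left(-41\right) 17 + q{\left(-1 \right)} 8 = \left(-41\right) 17 - 40 = -697 - 40 = -737$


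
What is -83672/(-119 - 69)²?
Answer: -10459/4418 ≈ -2.3674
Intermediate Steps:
-83672/(-119 - 69)² = -83672/((-188)²) = -83672/35344 = -83672*1/35344 = -10459/4418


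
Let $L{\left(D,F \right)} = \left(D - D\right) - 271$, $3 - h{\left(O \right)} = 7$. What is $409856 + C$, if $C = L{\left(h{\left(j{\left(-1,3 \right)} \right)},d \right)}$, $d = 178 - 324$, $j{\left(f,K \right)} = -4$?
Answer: $409585$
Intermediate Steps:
$h{\left(O \right)} = -4$ ($h{\left(O \right)} = 3 - 7 = -4$)
$d = -146$
$L{\left(D,F \right)} = -271$ ($L{\left(D,F \right)} = 0 - 271 = -271$)
$C = -271$
$409856 + C = 409856 - 271 = 409585$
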